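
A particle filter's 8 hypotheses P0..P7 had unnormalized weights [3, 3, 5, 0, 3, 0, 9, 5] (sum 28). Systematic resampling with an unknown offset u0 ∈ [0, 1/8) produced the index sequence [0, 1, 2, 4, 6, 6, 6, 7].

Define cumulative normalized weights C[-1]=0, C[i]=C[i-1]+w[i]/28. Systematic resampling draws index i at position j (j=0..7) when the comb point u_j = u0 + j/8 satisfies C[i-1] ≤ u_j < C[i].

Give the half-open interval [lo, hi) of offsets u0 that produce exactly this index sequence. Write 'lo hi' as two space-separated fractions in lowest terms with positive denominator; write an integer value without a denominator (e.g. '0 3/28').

1/56 1/14

C = [3/28, 3/14, 11/28, 11/28, 1/2, 1/2, 23/28, 1]
j=0 picked index 0: u0 ∈ [0, 3/28)
j=1 picked index 1: u0 ∈ [-1/56, 5/56)
j=2 picked index 2: u0 ∈ [-1/28, 1/7)
j=3 picked index 4: u0 ∈ [1/56, 1/8)
j=4 picked index 6: u0 ∈ [0, 9/28)
j=5 picked index 6: u0 ∈ [-1/8, 11/56)
j=6 picked index 6: u0 ∈ [-1/4, 1/14)
j=7 picked index 7: u0 ∈ [-3/56, 1/8)
intersection: [1/56, 1/14)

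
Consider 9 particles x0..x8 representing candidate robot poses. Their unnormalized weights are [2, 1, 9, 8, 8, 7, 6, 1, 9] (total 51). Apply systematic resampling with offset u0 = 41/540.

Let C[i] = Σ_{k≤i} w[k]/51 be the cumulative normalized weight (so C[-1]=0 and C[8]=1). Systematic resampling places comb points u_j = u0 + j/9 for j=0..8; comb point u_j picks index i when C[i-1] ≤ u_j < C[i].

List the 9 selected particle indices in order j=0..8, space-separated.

C = [2/51, 1/17, 4/17, 20/51, 28/51, 35/51, 41/51, 14/17, 1]
j=0: u_0=41/540 ∈ [1/17, 4/17) → index 2
j=1: u_1=101/540 ∈ [1/17, 4/17) → index 2
j=2: u_2=161/540 ∈ [4/17, 20/51) → index 3
j=3: u_3=221/540 ∈ [20/51, 28/51) → index 4
j=4: u_4=281/540 ∈ [20/51, 28/51) → index 4
j=5: u_5=341/540 ∈ [28/51, 35/51) → index 5
j=6: u_6=401/540 ∈ [35/51, 41/51) → index 6
j=7: u_7=461/540 ∈ [14/17, 1) → index 8
j=8: u_8=521/540 ∈ [14/17, 1) → index 8

2 2 3 4 4 5 6 8 8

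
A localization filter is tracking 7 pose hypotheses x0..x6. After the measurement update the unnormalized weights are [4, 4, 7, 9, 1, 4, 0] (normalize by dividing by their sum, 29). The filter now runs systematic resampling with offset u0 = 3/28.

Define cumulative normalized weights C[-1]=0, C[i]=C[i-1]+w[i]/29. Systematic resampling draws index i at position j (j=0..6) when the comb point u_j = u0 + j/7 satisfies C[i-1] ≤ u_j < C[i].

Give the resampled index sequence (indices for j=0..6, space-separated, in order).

0 1 2 3 3 3 5

C = [4/29, 8/29, 15/29, 24/29, 25/29, 1, 1]
j=0: u_0=3/28 ∈ [0, 4/29) → index 0
j=1: u_1=1/4 ∈ [4/29, 8/29) → index 1
j=2: u_2=11/28 ∈ [8/29, 15/29) → index 2
j=3: u_3=15/28 ∈ [15/29, 24/29) → index 3
j=4: u_4=19/28 ∈ [15/29, 24/29) → index 3
j=5: u_5=23/28 ∈ [15/29, 24/29) → index 3
j=6: u_6=27/28 ∈ [25/29, 1) → index 5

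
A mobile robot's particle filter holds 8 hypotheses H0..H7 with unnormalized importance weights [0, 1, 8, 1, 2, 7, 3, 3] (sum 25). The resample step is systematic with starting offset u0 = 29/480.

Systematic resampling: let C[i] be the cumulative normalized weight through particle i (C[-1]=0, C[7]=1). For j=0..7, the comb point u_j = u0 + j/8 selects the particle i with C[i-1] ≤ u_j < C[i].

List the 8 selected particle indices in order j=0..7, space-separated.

2 2 2 4 5 5 6 7

C = [0, 1/25, 9/25, 2/5, 12/25, 19/25, 22/25, 1]
j=0: u_0=29/480 ∈ [1/25, 9/25) → index 2
j=1: u_1=89/480 ∈ [1/25, 9/25) → index 2
j=2: u_2=149/480 ∈ [1/25, 9/25) → index 2
j=3: u_3=209/480 ∈ [2/5, 12/25) → index 4
j=4: u_4=269/480 ∈ [12/25, 19/25) → index 5
j=5: u_5=329/480 ∈ [12/25, 19/25) → index 5
j=6: u_6=389/480 ∈ [19/25, 22/25) → index 6
j=7: u_7=449/480 ∈ [22/25, 1) → index 7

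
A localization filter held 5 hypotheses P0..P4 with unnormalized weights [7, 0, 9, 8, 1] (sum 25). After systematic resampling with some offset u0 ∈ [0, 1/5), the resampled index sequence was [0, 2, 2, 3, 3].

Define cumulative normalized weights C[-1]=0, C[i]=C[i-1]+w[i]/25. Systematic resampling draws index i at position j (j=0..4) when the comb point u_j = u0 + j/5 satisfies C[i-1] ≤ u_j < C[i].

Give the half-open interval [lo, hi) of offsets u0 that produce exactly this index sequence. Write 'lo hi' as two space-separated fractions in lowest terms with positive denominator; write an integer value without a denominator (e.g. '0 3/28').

C = [7/25, 7/25, 16/25, 24/25, 1]
j=0 picked index 0: u0 ∈ [0, 7/25)
j=1 picked index 2: u0 ∈ [2/25, 11/25)
j=2 picked index 2: u0 ∈ [-3/25, 6/25)
j=3 picked index 3: u0 ∈ [1/25, 9/25)
j=4 picked index 3: u0 ∈ [-4/25, 4/25)
intersection: [2/25, 4/25)

2/25 4/25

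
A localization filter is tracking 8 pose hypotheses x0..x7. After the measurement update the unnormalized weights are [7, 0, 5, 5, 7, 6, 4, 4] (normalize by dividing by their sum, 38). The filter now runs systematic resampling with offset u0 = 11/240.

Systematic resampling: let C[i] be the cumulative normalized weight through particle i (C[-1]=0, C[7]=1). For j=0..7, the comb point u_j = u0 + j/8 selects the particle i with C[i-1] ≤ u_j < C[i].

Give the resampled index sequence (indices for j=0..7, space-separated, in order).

C = [7/38, 7/38, 6/19, 17/38, 12/19, 15/19, 17/19, 1]
j=0: u_0=11/240 ∈ [0, 7/38) → index 0
j=1: u_1=41/240 ∈ [0, 7/38) → index 0
j=2: u_2=71/240 ∈ [7/38, 6/19) → index 2
j=3: u_3=101/240 ∈ [6/19, 17/38) → index 3
j=4: u_4=131/240 ∈ [17/38, 12/19) → index 4
j=5: u_5=161/240 ∈ [12/19, 15/19) → index 5
j=6: u_6=191/240 ∈ [15/19, 17/19) → index 6
j=7: u_7=221/240 ∈ [17/19, 1) → index 7

0 0 2 3 4 5 6 7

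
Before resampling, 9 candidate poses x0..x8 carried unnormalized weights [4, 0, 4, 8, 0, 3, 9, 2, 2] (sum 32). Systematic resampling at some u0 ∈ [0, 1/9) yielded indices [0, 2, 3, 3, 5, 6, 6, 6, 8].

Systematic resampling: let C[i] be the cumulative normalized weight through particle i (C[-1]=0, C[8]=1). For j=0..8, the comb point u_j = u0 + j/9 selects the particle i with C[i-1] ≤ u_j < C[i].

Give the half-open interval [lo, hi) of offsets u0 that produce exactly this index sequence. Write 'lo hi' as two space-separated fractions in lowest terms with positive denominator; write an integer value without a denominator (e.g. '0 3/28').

1/18 7/72

C = [1/8, 1/8, 1/4, 1/2, 1/2, 19/32, 7/8, 15/16, 1]
j=0 picked index 0: u0 ∈ [0, 1/8)
j=1 picked index 2: u0 ∈ [1/72, 5/36)
j=2 picked index 3: u0 ∈ [1/36, 5/18)
j=3 picked index 3: u0 ∈ [-1/12, 1/6)
j=4 picked index 5: u0 ∈ [1/18, 43/288)
j=5 picked index 6: u0 ∈ [11/288, 23/72)
j=6 picked index 6: u0 ∈ [-7/96, 5/24)
j=7 picked index 6: u0 ∈ [-53/288, 7/72)
j=8 picked index 8: u0 ∈ [7/144, 1/9)
intersection: [1/18, 7/72)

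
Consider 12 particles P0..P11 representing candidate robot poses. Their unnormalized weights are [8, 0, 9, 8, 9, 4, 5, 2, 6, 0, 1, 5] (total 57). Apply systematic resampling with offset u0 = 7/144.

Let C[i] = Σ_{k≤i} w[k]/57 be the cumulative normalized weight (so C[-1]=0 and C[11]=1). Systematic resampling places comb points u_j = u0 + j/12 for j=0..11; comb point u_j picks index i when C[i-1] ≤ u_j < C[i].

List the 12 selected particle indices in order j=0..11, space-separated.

0 0 2 3 3 4 4 5 6 8 8 11

C = [8/57, 8/57, 17/57, 25/57, 34/57, 2/3, 43/57, 15/19, 17/19, 17/19, 52/57, 1]
j=0: u_0=7/144 ∈ [0, 8/57) → index 0
j=1: u_1=19/144 ∈ [0, 8/57) → index 0
j=2: u_2=31/144 ∈ [8/57, 17/57) → index 2
j=3: u_3=43/144 ∈ [17/57, 25/57) → index 3
j=4: u_4=55/144 ∈ [17/57, 25/57) → index 3
j=5: u_5=67/144 ∈ [25/57, 34/57) → index 4
j=6: u_6=79/144 ∈ [25/57, 34/57) → index 4
j=7: u_7=91/144 ∈ [34/57, 2/3) → index 5
j=8: u_8=103/144 ∈ [2/3, 43/57) → index 6
j=9: u_9=115/144 ∈ [15/19, 17/19) → index 8
j=10: u_10=127/144 ∈ [15/19, 17/19) → index 8
j=11: u_11=139/144 ∈ [52/57, 1) → index 11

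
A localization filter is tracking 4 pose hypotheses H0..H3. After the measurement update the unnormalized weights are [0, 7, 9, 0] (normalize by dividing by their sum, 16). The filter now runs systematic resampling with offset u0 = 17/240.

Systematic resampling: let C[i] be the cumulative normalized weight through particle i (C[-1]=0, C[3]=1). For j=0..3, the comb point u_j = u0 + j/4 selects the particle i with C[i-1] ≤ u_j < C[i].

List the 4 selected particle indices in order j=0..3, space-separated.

1 1 2 2

C = [0, 7/16, 1, 1]
j=0: u_0=17/240 ∈ [0, 7/16) → index 1
j=1: u_1=77/240 ∈ [0, 7/16) → index 1
j=2: u_2=137/240 ∈ [7/16, 1) → index 2
j=3: u_3=197/240 ∈ [7/16, 1) → index 2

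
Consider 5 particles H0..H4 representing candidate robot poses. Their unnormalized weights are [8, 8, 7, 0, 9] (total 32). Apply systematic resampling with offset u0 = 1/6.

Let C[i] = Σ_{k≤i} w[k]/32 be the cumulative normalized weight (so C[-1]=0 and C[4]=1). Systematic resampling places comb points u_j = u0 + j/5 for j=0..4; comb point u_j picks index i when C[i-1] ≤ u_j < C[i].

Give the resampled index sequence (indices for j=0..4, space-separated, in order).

C = [1/4, 1/2, 23/32, 23/32, 1]
j=0: u_0=1/6 ∈ [0, 1/4) → index 0
j=1: u_1=11/30 ∈ [1/4, 1/2) → index 1
j=2: u_2=17/30 ∈ [1/2, 23/32) → index 2
j=3: u_3=23/30 ∈ [23/32, 1) → index 4
j=4: u_4=29/30 ∈ [23/32, 1) → index 4

0 1 2 4 4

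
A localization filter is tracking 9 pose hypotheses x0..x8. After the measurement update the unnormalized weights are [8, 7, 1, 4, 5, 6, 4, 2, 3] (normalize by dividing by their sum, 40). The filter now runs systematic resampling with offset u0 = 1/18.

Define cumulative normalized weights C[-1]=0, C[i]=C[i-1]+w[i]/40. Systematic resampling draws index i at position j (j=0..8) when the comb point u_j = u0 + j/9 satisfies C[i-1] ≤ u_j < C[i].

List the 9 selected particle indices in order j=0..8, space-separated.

0 0 1 2 4 4 5 6 8

C = [1/5, 3/8, 2/5, 1/2, 5/8, 31/40, 7/8, 37/40, 1]
j=0: u_0=1/18 ∈ [0, 1/5) → index 0
j=1: u_1=1/6 ∈ [0, 1/5) → index 0
j=2: u_2=5/18 ∈ [1/5, 3/8) → index 1
j=3: u_3=7/18 ∈ [3/8, 2/5) → index 2
j=4: u_4=1/2 ∈ [1/2, 5/8) → index 4
j=5: u_5=11/18 ∈ [1/2, 5/8) → index 4
j=6: u_6=13/18 ∈ [5/8, 31/40) → index 5
j=7: u_7=5/6 ∈ [31/40, 7/8) → index 6
j=8: u_8=17/18 ∈ [37/40, 1) → index 8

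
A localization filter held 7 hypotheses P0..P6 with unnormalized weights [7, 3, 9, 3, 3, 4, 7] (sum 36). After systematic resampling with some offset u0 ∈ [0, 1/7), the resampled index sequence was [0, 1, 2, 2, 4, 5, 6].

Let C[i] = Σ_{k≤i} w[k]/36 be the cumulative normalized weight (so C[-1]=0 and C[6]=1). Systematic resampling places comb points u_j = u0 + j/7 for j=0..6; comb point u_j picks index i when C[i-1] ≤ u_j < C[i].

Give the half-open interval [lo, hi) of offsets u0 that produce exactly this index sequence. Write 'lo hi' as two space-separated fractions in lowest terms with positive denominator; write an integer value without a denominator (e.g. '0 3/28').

C = [7/36, 5/18, 19/36, 11/18, 25/36, 29/36, 1]
j=0 picked index 0: u0 ∈ [0, 7/36)
j=1 picked index 1: u0 ∈ [13/252, 17/126)
j=2 picked index 2: u0 ∈ [-1/126, 61/252)
j=3 picked index 2: u0 ∈ [-19/126, 25/252)
j=4 picked index 4: u0 ∈ [5/126, 31/252)
j=5 picked index 5: u0 ∈ [-5/252, 23/252)
j=6 picked index 6: u0 ∈ [-13/252, 1/7)
intersection: [13/252, 23/252)

13/252 23/252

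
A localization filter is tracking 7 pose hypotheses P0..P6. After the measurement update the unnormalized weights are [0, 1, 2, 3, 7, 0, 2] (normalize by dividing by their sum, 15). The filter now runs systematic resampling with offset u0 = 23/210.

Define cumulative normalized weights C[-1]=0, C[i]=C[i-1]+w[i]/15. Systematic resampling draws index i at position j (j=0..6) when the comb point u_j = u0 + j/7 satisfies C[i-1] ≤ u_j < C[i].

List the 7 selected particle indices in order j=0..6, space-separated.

C = [0, 1/15, 1/5, 2/5, 13/15, 13/15, 1]
j=0: u_0=23/210 ∈ [1/15, 1/5) → index 2
j=1: u_1=53/210 ∈ [1/5, 2/5) → index 3
j=2: u_2=83/210 ∈ [1/5, 2/5) → index 3
j=3: u_3=113/210 ∈ [2/5, 13/15) → index 4
j=4: u_4=143/210 ∈ [2/5, 13/15) → index 4
j=5: u_5=173/210 ∈ [2/5, 13/15) → index 4
j=6: u_6=29/30 ∈ [13/15, 1) → index 6

2 3 3 4 4 4 6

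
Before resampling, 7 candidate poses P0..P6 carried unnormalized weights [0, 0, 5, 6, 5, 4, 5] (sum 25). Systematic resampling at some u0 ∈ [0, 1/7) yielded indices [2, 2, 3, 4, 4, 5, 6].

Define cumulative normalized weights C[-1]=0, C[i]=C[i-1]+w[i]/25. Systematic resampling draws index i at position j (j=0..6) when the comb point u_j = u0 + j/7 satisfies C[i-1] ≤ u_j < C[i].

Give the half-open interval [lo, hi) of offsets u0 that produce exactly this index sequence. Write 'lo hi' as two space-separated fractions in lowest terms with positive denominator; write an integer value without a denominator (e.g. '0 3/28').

C = [0, 0, 1/5, 11/25, 16/25, 4/5, 1]
j=0 picked index 2: u0 ∈ [0, 1/5)
j=1 picked index 2: u0 ∈ [-1/7, 2/35)
j=2 picked index 3: u0 ∈ [-3/35, 27/175)
j=3 picked index 4: u0 ∈ [2/175, 37/175)
j=4 picked index 4: u0 ∈ [-23/175, 12/175)
j=5 picked index 5: u0 ∈ [-13/175, 3/35)
j=6 picked index 6: u0 ∈ [-2/35, 1/7)
intersection: [2/175, 2/35)

2/175 2/35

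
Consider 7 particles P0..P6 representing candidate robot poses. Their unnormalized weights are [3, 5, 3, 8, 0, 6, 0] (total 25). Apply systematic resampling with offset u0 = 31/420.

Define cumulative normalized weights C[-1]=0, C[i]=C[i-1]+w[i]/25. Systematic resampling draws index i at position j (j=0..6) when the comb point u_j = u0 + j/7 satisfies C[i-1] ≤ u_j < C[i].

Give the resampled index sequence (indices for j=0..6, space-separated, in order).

C = [3/25, 8/25, 11/25, 19/25, 19/25, 1, 1]
j=0: u_0=31/420 ∈ [0, 3/25) → index 0
j=1: u_1=13/60 ∈ [3/25, 8/25) → index 1
j=2: u_2=151/420 ∈ [8/25, 11/25) → index 2
j=3: u_3=211/420 ∈ [11/25, 19/25) → index 3
j=4: u_4=271/420 ∈ [11/25, 19/25) → index 3
j=5: u_5=331/420 ∈ [19/25, 1) → index 5
j=6: u_6=391/420 ∈ [19/25, 1) → index 5

0 1 2 3 3 5 5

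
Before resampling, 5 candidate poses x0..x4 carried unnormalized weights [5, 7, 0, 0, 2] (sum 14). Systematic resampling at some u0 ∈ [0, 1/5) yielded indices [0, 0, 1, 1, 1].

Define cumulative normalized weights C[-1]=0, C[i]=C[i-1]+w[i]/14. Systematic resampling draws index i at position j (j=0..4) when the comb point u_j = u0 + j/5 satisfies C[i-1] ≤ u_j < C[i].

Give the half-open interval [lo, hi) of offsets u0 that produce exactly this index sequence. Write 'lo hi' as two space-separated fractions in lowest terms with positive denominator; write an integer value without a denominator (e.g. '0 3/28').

0 2/35

C = [5/14, 6/7, 6/7, 6/7, 1]
j=0 picked index 0: u0 ∈ [0, 5/14)
j=1 picked index 0: u0 ∈ [-1/5, 11/70)
j=2 picked index 1: u0 ∈ [-3/70, 16/35)
j=3 picked index 1: u0 ∈ [-17/70, 9/35)
j=4 picked index 1: u0 ∈ [-31/70, 2/35)
intersection: [0, 2/35)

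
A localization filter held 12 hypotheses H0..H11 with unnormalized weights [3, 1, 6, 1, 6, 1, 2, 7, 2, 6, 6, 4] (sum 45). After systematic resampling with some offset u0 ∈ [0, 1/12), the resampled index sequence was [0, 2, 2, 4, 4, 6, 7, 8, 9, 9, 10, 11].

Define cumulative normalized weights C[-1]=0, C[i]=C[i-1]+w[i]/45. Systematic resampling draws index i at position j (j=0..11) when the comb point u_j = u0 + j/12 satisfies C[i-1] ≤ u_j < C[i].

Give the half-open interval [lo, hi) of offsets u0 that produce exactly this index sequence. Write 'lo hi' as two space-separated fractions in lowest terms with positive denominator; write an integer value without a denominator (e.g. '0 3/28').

C = [1/15, 4/45, 2/9, 11/45, 17/45, 2/5, 4/9, 3/5, 29/45, 7/9, 41/45, 1]
j=0 picked index 0: u0 ∈ [0, 1/15)
j=1 picked index 2: u0 ∈ [1/180, 5/36)
j=2 picked index 2: u0 ∈ [-7/90, 1/18)
j=3 picked index 4: u0 ∈ [-1/180, 23/180)
j=4 picked index 4: u0 ∈ [-4/45, 2/45)
j=5 picked index 6: u0 ∈ [-1/60, 1/36)
j=6 picked index 7: u0 ∈ [-1/18, 1/10)
j=7 picked index 8: u0 ∈ [1/60, 11/180)
j=8 picked index 9: u0 ∈ [-1/45, 1/9)
j=9 picked index 9: u0 ∈ [-19/180, 1/36)
j=10 picked index 10: u0 ∈ [-1/18, 7/90)
j=11 picked index 11: u0 ∈ [-1/180, 1/12)
intersection: [1/60, 1/36)

1/60 1/36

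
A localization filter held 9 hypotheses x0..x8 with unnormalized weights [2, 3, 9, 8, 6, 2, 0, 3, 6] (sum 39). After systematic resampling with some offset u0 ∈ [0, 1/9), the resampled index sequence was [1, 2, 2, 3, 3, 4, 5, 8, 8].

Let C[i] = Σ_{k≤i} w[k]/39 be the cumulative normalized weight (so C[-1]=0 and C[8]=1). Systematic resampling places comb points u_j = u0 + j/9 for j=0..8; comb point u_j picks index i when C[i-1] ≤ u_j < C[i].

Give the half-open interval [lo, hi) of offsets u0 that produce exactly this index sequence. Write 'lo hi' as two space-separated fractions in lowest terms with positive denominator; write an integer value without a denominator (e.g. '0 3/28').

C = [2/39, 5/39, 14/39, 22/39, 28/39, 10/13, 10/13, 11/13, 1]
j=0 picked index 1: u0 ∈ [2/39, 5/39)
j=1 picked index 2: u0 ∈ [2/117, 29/117)
j=2 picked index 2: u0 ∈ [-11/117, 16/117)
j=3 picked index 3: u0 ∈ [1/39, 3/13)
j=4 picked index 3: u0 ∈ [-10/117, 14/117)
j=5 picked index 4: u0 ∈ [1/117, 19/117)
j=6 picked index 5: u0 ∈ [2/39, 4/39)
j=7 picked index 8: u0 ∈ [8/117, 2/9)
j=8 picked index 8: u0 ∈ [-5/117, 1/9)
intersection: [8/117, 4/39)

8/117 4/39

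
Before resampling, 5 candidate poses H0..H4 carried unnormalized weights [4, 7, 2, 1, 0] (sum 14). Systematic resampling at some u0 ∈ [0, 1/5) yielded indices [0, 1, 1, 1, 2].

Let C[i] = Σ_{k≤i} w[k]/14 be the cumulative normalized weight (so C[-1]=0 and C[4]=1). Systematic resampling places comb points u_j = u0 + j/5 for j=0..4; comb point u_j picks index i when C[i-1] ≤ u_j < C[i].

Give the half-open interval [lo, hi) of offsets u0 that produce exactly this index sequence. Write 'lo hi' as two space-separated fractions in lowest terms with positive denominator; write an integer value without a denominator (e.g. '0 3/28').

C = [2/7, 11/14, 13/14, 1, 1]
j=0 picked index 0: u0 ∈ [0, 2/7)
j=1 picked index 1: u0 ∈ [3/35, 41/70)
j=2 picked index 1: u0 ∈ [-4/35, 27/70)
j=3 picked index 1: u0 ∈ [-11/35, 13/70)
j=4 picked index 2: u0 ∈ [-1/70, 9/70)
intersection: [3/35, 9/70)

3/35 9/70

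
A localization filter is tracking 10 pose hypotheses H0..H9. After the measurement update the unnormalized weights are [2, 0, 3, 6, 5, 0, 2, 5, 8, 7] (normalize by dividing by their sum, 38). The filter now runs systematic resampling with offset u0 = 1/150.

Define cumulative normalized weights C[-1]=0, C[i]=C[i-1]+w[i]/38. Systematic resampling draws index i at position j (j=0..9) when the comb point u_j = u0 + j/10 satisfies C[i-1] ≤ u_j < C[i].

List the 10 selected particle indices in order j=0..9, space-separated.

0 2 3 4 4 7 8 8 8 9

C = [1/19, 1/19, 5/38, 11/38, 8/19, 8/19, 9/19, 23/38, 31/38, 1]
j=0: u_0=1/150 ∈ [0, 1/19) → index 0
j=1: u_1=8/75 ∈ [1/19, 5/38) → index 2
j=2: u_2=31/150 ∈ [5/38, 11/38) → index 3
j=3: u_3=23/75 ∈ [11/38, 8/19) → index 4
j=4: u_4=61/150 ∈ [11/38, 8/19) → index 4
j=5: u_5=38/75 ∈ [9/19, 23/38) → index 7
j=6: u_6=91/150 ∈ [23/38, 31/38) → index 8
j=7: u_7=53/75 ∈ [23/38, 31/38) → index 8
j=8: u_8=121/150 ∈ [23/38, 31/38) → index 8
j=9: u_9=68/75 ∈ [31/38, 1) → index 9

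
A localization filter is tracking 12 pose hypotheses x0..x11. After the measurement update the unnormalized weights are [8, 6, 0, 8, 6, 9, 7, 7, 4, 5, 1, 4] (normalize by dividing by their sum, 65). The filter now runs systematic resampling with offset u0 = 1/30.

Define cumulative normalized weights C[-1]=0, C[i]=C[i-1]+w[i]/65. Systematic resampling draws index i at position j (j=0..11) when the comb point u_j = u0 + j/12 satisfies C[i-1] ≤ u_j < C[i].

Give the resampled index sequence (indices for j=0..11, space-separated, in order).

C = [8/65, 14/65, 14/65, 22/65, 28/65, 37/65, 44/65, 51/65, 11/13, 12/13, 61/65, 1]
j=0: u_0=1/30 ∈ [0, 8/65) → index 0
j=1: u_1=7/60 ∈ [0, 8/65) → index 0
j=2: u_2=1/5 ∈ [8/65, 14/65) → index 1
j=3: u_3=17/60 ∈ [14/65, 22/65) → index 3
j=4: u_4=11/30 ∈ [22/65, 28/65) → index 4
j=5: u_5=9/20 ∈ [28/65, 37/65) → index 5
j=6: u_6=8/15 ∈ [28/65, 37/65) → index 5
j=7: u_7=37/60 ∈ [37/65, 44/65) → index 6
j=8: u_8=7/10 ∈ [44/65, 51/65) → index 7
j=9: u_9=47/60 ∈ [44/65, 51/65) → index 7
j=10: u_10=13/15 ∈ [11/13, 12/13) → index 9
j=11: u_11=19/20 ∈ [61/65, 1) → index 11

0 0 1 3 4 5 5 6 7 7 9 11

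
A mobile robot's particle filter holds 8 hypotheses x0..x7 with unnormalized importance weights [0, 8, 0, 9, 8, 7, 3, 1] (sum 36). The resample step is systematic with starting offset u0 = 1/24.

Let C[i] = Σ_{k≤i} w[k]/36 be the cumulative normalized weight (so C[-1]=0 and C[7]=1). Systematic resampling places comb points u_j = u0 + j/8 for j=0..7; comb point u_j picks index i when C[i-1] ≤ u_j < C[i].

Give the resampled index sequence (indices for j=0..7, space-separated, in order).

C = [0, 2/9, 2/9, 17/36, 25/36, 8/9, 35/36, 1]
j=0: u_0=1/24 ∈ [0, 2/9) → index 1
j=1: u_1=1/6 ∈ [0, 2/9) → index 1
j=2: u_2=7/24 ∈ [2/9, 17/36) → index 3
j=3: u_3=5/12 ∈ [2/9, 17/36) → index 3
j=4: u_4=13/24 ∈ [17/36, 25/36) → index 4
j=5: u_5=2/3 ∈ [17/36, 25/36) → index 4
j=6: u_6=19/24 ∈ [25/36, 8/9) → index 5
j=7: u_7=11/12 ∈ [8/9, 35/36) → index 6

1 1 3 3 4 4 5 6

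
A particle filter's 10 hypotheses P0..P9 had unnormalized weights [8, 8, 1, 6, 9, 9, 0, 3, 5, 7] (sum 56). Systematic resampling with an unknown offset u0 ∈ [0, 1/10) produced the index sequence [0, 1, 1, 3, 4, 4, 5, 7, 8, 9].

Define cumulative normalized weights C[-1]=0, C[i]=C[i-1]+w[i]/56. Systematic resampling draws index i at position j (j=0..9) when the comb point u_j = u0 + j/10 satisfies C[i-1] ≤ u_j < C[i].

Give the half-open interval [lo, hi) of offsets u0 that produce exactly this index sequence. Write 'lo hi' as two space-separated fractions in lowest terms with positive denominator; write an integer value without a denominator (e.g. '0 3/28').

3/70 1/14

C = [1/7, 2/7, 17/56, 23/56, 4/7, 41/56, 41/56, 11/14, 7/8, 1]
j=0 picked index 0: u0 ∈ [0, 1/7)
j=1 picked index 1: u0 ∈ [3/70, 13/70)
j=2 picked index 1: u0 ∈ [-2/35, 3/35)
j=3 picked index 3: u0 ∈ [1/280, 31/280)
j=4 picked index 4: u0 ∈ [3/280, 6/35)
j=5 picked index 4: u0 ∈ [-5/56, 1/14)
j=6 picked index 5: u0 ∈ [-1/35, 37/280)
j=7 picked index 7: u0 ∈ [9/280, 3/35)
j=8 picked index 8: u0 ∈ [-1/70, 3/40)
j=9 picked index 9: u0 ∈ [-1/40, 1/10)
intersection: [3/70, 1/14)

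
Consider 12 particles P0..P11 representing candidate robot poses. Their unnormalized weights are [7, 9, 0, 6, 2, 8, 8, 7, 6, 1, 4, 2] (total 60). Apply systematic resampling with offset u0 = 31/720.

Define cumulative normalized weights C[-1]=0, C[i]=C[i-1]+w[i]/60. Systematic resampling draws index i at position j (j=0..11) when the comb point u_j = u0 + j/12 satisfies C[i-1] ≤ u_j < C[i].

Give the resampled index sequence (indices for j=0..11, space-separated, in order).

0 1 1 3 4 5 6 6 7 8 8 10

C = [7/60, 4/15, 4/15, 11/30, 2/5, 8/15, 2/3, 47/60, 53/60, 9/10, 29/30, 1]
j=0: u_0=31/720 ∈ [0, 7/60) → index 0
j=1: u_1=91/720 ∈ [7/60, 4/15) → index 1
j=2: u_2=151/720 ∈ [7/60, 4/15) → index 1
j=3: u_3=211/720 ∈ [4/15, 11/30) → index 3
j=4: u_4=271/720 ∈ [11/30, 2/5) → index 4
j=5: u_5=331/720 ∈ [2/5, 8/15) → index 5
j=6: u_6=391/720 ∈ [8/15, 2/3) → index 6
j=7: u_7=451/720 ∈ [8/15, 2/3) → index 6
j=8: u_8=511/720 ∈ [2/3, 47/60) → index 7
j=9: u_9=571/720 ∈ [47/60, 53/60) → index 8
j=10: u_10=631/720 ∈ [47/60, 53/60) → index 8
j=11: u_11=691/720 ∈ [9/10, 29/30) → index 10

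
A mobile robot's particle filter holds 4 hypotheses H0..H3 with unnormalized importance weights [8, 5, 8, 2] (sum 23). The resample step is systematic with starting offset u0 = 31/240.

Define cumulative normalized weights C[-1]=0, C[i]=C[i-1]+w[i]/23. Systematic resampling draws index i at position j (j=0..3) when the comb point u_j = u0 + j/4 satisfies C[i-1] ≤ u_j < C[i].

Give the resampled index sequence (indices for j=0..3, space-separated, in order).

C = [8/23, 13/23, 21/23, 1]
j=0: u_0=31/240 ∈ [0, 8/23) → index 0
j=1: u_1=91/240 ∈ [8/23, 13/23) → index 1
j=2: u_2=151/240 ∈ [13/23, 21/23) → index 2
j=3: u_3=211/240 ∈ [13/23, 21/23) → index 2

0 1 2 2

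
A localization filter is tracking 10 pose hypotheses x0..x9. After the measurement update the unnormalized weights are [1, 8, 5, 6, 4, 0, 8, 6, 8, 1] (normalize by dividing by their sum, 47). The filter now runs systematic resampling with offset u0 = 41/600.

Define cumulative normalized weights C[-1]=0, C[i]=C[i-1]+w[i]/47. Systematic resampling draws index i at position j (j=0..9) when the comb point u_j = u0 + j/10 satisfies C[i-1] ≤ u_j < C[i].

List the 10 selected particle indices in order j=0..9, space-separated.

C = [1/47, 9/47, 14/47, 20/47, 24/47, 24/47, 32/47, 38/47, 46/47, 1]
j=0: u_0=41/600 ∈ [1/47, 9/47) → index 1
j=1: u_1=101/600 ∈ [1/47, 9/47) → index 1
j=2: u_2=161/600 ∈ [9/47, 14/47) → index 2
j=3: u_3=221/600 ∈ [14/47, 20/47) → index 3
j=4: u_4=281/600 ∈ [20/47, 24/47) → index 4
j=5: u_5=341/600 ∈ [24/47, 32/47) → index 6
j=6: u_6=401/600 ∈ [24/47, 32/47) → index 6
j=7: u_7=461/600 ∈ [32/47, 38/47) → index 7
j=8: u_8=521/600 ∈ [38/47, 46/47) → index 8
j=9: u_9=581/600 ∈ [38/47, 46/47) → index 8

1 1 2 3 4 6 6 7 8 8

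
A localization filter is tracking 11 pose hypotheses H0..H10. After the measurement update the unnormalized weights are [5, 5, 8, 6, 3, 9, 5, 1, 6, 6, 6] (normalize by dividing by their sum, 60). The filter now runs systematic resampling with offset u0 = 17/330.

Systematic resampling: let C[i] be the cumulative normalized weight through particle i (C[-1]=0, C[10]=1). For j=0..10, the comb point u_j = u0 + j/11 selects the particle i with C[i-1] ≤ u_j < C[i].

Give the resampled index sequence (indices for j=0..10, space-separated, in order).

C = [1/12, 1/6, 3/10, 2/5, 9/20, 3/5, 41/60, 7/10, 4/5, 9/10, 1]
j=0: u_0=17/330 ∈ [0, 1/12) → index 0
j=1: u_1=47/330 ∈ [1/12, 1/6) → index 1
j=2: u_2=7/30 ∈ [1/6, 3/10) → index 2
j=3: u_3=107/330 ∈ [3/10, 2/5) → index 3
j=4: u_4=137/330 ∈ [2/5, 9/20) → index 4
j=5: u_5=167/330 ∈ [9/20, 3/5) → index 5
j=6: u_6=197/330 ∈ [9/20, 3/5) → index 5
j=7: u_7=227/330 ∈ [41/60, 7/10) → index 7
j=8: u_8=257/330 ∈ [7/10, 4/5) → index 8
j=9: u_9=287/330 ∈ [4/5, 9/10) → index 9
j=10: u_10=317/330 ∈ [9/10, 1) → index 10

0 1 2 3 4 5 5 7 8 9 10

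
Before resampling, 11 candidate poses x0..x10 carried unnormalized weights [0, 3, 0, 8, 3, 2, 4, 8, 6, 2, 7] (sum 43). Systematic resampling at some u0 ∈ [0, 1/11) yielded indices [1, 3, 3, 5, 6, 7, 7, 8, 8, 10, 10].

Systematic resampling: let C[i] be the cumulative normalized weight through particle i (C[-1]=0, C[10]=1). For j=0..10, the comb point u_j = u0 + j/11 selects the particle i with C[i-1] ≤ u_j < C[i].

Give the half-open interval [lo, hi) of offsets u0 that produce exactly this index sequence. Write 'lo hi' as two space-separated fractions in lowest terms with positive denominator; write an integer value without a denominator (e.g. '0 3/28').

C = [0, 3/43, 3/43, 11/43, 14/43, 16/43, 20/43, 28/43, 34/43, 36/43, 1]
j=0 picked index 1: u0 ∈ [0, 3/43)
j=1 picked index 3: u0 ∈ [-10/473, 78/473)
j=2 picked index 3: u0 ∈ [-53/473, 35/473)
j=3 picked index 5: u0 ∈ [25/473, 47/473)
j=4 picked index 6: u0 ∈ [4/473, 48/473)
j=5 picked index 7: u0 ∈ [5/473, 93/473)
j=6 picked index 7: u0 ∈ [-38/473, 50/473)
j=7 picked index 8: u0 ∈ [7/473, 73/473)
j=8 picked index 8: u0 ∈ [-36/473, 30/473)
j=9 picked index 10: u0 ∈ [9/473, 2/11)
j=10 picked index 10: u0 ∈ [-34/473, 1/11)
intersection: [25/473, 30/473)

25/473 30/473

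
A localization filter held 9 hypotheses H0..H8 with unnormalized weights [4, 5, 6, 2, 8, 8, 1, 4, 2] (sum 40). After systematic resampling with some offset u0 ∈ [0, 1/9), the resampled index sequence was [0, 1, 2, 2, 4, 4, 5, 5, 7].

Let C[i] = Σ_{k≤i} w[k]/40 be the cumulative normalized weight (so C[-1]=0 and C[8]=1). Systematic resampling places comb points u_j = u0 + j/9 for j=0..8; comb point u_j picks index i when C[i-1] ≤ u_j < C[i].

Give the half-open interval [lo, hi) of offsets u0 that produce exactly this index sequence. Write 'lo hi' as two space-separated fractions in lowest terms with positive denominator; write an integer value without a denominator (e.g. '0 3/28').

C = [1/10, 9/40, 3/8, 17/40, 5/8, 33/40, 17/20, 19/20, 1]
j=0 picked index 0: u0 ∈ [0, 1/10)
j=1 picked index 1: u0 ∈ [-1/90, 41/360)
j=2 picked index 2: u0 ∈ [1/360, 11/72)
j=3 picked index 2: u0 ∈ [-13/120, 1/24)
j=4 picked index 4: u0 ∈ [-7/360, 13/72)
j=5 picked index 4: u0 ∈ [-47/360, 5/72)
j=6 picked index 5: u0 ∈ [-1/24, 19/120)
j=7 picked index 5: u0 ∈ [-11/72, 17/360)
j=8 picked index 7: u0 ∈ [-7/180, 11/180)
intersection: [1/360, 1/24)

1/360 1/24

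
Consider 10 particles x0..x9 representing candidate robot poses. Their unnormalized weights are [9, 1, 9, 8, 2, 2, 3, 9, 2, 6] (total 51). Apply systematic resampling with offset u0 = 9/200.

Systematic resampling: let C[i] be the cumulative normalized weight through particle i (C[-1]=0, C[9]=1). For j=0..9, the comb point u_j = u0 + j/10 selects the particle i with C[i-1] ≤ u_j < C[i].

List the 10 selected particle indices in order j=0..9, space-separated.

C = [3/17, 10/51, 19/51, 9/17, 29/51, 31/51, 2/3, 43/51, 15/17, 1]
j=0: u_0=9/200 ∈ [0, 3/17) → index 0
j=1: u_1=29/200 ∈ [0, 3/17) → index 0
j=2: u_2=49/200 ∈ [10/51, 19/51) → index 2
j=3: u_3=69/200 ∈ [10/51, 19/51) → index 2
j=4: u_4=89/200 ∈ [19/51, 9/17) → index 3
j=5: u_5=109/200 ∈ [9/17, 29/51) → index 4
j=6: u_6=129/200 ∈ [31/51, 2/3) → index 6
j=7: u_7=149/200 ∈ [2/3, 43/51) → index 7
j=8: u_8=169/200 ∈ [43/51, 15/17) → index 8
j=9: u_9=189/200 ∈ [15/17, 1) → index 9

0 0 2 2 3 4 6 7 8 9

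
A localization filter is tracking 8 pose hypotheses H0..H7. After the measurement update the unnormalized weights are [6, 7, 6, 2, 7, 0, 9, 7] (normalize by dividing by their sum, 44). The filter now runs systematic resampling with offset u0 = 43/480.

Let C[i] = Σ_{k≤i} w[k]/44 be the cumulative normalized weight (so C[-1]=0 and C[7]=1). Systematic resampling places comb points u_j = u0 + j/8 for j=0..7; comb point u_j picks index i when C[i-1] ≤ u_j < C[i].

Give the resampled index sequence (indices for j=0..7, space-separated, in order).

0 1 2 3 4 6 6 7

C = [3/22, 13/44, 19/44, 21/44, 7/11, 7/11, 37/44, 1]
j=0: u_0=43/480 ∈ [0, 3/22) → index 0
j=1: u_1=103/480 ∈ [3/22, 13/44) → index 1
j=2: u_2=163/480 ∈ [13/44, 19/44) → index 2
j=3: u_3=223/480 ∈ [19/44, 21/44) → index 3
j=4: u_4=283/480 ∈ [21/44, 7/11) → index 4
j=5: u_5=343/480 ∈ [7/11, 37/44) → index 6
j=6: u_6=403/480 ∈ [7/11, 37/44) → index 6
j=7: u_7=463/480 ∈ [37/44, 1) → index 7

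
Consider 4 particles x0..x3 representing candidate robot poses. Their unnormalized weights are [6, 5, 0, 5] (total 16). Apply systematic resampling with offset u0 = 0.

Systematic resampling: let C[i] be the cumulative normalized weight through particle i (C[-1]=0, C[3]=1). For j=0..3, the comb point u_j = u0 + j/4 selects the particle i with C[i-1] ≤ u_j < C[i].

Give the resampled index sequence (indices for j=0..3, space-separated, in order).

0 0 1 3

C = [3/8, 11/16, 11/16, 1]
j=0: u_0=0 ∈ [0, 3/8) → index 0
j=1: u_1=1/4 ∈ [0, 3/8) → index 0
j=2: u_2=1/2 ∈ [3/8, 11/16) → index 1
j=3: u_3=3/4 ∈ [11/16, 1) → index 3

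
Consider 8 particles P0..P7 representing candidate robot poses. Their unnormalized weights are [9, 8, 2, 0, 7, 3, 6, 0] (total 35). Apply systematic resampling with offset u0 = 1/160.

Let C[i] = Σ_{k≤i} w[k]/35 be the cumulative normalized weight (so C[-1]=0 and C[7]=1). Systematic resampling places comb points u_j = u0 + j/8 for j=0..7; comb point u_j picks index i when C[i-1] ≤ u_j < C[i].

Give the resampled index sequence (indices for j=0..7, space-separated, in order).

C = [9/35, 17/35, 19/35, 19/35, 26/35, 29/35, 1, 1]
j=0: u_0=1/160 ∈ [0, 9/35) → index 0
j=1: u_1=21/160 ∈ [0, 9/35) → index 0
j=2: u_2=41/160 ∈ [0, 9/35) → index 0
j=3: u_3=61/160 ∈ [9/35, 17/35) → index 1
j=4: u_4=81/160 ∈ [17/35, 19/35) → index 2
j=5: u_5=101/160 ∈ [19/35, 26/35) → index 4
j=6: u_6=121/160 ∈ [26/35, 29/35) → index 5
j=7: u_7=141/160 ∈ [29/35, 1) → index 6

0 0 0 1 2 4 5 6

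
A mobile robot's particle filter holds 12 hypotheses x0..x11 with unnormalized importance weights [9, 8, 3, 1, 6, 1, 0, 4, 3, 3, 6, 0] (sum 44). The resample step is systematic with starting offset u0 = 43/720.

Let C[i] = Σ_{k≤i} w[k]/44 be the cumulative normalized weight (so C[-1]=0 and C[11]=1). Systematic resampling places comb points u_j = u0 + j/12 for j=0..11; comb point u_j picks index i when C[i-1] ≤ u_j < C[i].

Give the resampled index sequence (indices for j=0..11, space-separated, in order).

C = [9/44, 17/44, 5/11, 21/44, 27/44, 7/11, 7/11, 8/11, 35/44, 19/22, 1, 1]
j=0: u_0=43/720 ∈ [0, 9/44) → index 0
j=1: u_1=103/720 ∈ [0, 9/44) → index 0
j=2: u_2=163/720 ∈ [9/44, 17/44) → index 1
j=3: u_3=223/720 ∈ [9/44, 17/44) → index 1
j=4: u_4=283/720 ∈ [17/44, 5/11) → index 2
j=5: u_5=343/720 ∈ [5/11, 21/44) → index 3
j=6: u_6=403/720 ∈ [21/44, 27/44) → index 4
j=7: u_7=463/720 ∈ [7/11, 8/11) → index 7
j=8: u_8=523/720 ∈ [7/11, 8/11) → index 7
j=9: u_9=583/720 ∈ [35/44, 19/22) → index 9
j=10: u_10=643/720 ∈ [19/22, 1) → index 10
j=11: u_11=703/720 ∈ [19/22, 1) → index 10

0 0 1 1 2 3 4 7 7 9 10 10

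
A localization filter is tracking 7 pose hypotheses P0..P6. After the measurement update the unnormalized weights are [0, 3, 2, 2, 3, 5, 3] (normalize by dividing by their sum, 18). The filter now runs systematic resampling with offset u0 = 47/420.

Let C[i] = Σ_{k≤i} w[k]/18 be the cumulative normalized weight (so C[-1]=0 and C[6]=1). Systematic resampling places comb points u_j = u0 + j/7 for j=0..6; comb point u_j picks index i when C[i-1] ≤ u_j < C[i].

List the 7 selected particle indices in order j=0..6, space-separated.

C = [0, 1/6, 5/18, 7/18, 5/9, 5/6, 1]
j=0: u_0=47/420 ∈ [0, 1/6) → index 1
j=1: u_1=107/420 ∈ [1/6, 5/18) → index 2
j=2: u_2=167/420 ∈ [7/18, 5/9) → index 4
j=3: u_3=227/420 ∈ [7/18, 5/9) → index 4
j=4: u_4=41/60 ∈ [5/9, 5/6) → index 5
j=5: u_5=347/420 ∈ [5/9, 5/6) → index 5
j=6: u_6=407/420 ∈ [5/6, 1) → index 6

1 2 4 4 5 5 6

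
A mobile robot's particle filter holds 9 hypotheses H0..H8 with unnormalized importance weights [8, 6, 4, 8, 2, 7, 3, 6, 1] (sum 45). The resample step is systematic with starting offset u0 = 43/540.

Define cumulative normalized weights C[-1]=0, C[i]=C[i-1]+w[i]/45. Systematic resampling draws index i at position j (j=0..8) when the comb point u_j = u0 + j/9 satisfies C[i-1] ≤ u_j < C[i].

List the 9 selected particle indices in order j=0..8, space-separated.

0 1 1 3 3 5 5 7 7

C = [8/45, 14/45, 2/5, 26/45, 28/45, 7/9, 38/45, 44/45, 1]
j=0: u_0=43/540 ∈ [0, 8/45) → index 0
j=1: u_1=103/540 ∈ [8/45, 14/45) → index 1
j=2: u_2=163/540 ∈ [8/45, 14/45) → index 1
j=3: u_3=223/540 ∈ [2/5, 26/45) → index 3
j=4: u_4=283/540 ∈ [2/5, 26/45) → index 3
j=5: u_5=343/540 ∈ [28/45, 7/9) → index 5
j=6: u_6=403/540 ∈ [28/45, 7/9) → index 5
j=7: u_7=463/540 ∈ [38/45, 44/45) → index 7
j=8: u_8=523/540 ∈ [38/45, 44/45) → index 7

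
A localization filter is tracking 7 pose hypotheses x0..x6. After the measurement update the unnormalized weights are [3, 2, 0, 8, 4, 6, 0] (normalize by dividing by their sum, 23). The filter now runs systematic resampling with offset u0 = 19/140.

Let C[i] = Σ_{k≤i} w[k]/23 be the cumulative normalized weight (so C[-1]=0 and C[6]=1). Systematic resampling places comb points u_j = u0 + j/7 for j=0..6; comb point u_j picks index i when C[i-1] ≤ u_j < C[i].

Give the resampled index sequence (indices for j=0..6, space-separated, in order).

1 3 3 3 4 5 5

C = [3/23, 5/23, 5/23, 13/23, 17/23, 1, 1]
j=0: u_0=19/140 ∈ [3/23, 5/23) → index 1
j=1: u_1=39/140 ∈ [5/23, 13/23) → index 3
j=2: u_2=59/140 ∈ [5/23, 13/23) → index 3
j=3: u_3=79/140 ∈ [5/23, 13/23) → index 3
j=4: u_4=99/140 ∈ [13/23, 17/23) → index 4
j=5: u_5=17/20 ∈ [17/23, 1) → index 5
j=6: u_6=139/140 ∈ [17/23, 1) → index 5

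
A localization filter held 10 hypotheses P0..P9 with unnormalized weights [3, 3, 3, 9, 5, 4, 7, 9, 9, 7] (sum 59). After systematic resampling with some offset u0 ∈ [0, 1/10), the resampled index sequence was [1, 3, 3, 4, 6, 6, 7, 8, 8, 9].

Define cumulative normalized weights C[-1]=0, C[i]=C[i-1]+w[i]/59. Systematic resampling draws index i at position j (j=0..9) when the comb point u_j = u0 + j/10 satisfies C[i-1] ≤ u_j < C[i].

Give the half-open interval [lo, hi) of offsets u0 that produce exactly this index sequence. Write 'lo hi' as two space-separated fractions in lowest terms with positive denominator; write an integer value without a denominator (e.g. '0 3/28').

17/295 9/118

C = [3/59, 6/59, 9/59, 18/59, 23/59, 27/59, 34/59, 43/59, 52/59, 1]
j=0 picked index 1: u0 ∈ [3/59, 6/59)
j=1 picked index 3: u0 ∈ [31/590, 121/590)
j=2 picked index 3: u0 ∈ [-14/295, 31/295)
j=3 picked index 4: u0 ∈ [3/590, 53/590)
j=4 picked index 6: u0 ∈ [17/295, 52/295)
j=5 picked index 6: u0 ∈ [-5/118, 9/118)
j=6 picked index 7: u0 ∈ [-7/295, 38/295)
j=7 picked index 8: u0 ∈ [17/590, 107/590)
j=8 picked index 8: u0 ∈ [-21/295, 24/295)
j=9 picked index 9: u0 ∈ [-11/590, 1/10)
intersection: [17/295, 9/118)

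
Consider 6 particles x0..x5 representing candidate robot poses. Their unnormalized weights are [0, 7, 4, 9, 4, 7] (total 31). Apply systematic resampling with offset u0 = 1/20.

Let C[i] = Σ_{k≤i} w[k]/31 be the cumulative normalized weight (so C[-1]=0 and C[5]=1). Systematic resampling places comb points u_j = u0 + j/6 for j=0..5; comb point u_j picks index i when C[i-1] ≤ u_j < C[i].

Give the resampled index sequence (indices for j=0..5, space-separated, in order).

C = [0, 7/31, 11/31, 20/31, 24/31, 1]
j=0: u_0=1/20 ∈ [0, 7/31) → index 1
j=1: u_1=13/60 ∈ [0, 7/31) → index 1
j=2: u_2=23/60 ∈ [11/31, 20/31) → index 3
j=3: u_3=11/20 ∈ [11/31, 20/31) → index 3
j=4: u_4=43/60 ∈ [20/31, 24/31) → index 4
j=5: u_5=53/60 ∈ [24/31, 1) → index 5

1 1 3 3 4 5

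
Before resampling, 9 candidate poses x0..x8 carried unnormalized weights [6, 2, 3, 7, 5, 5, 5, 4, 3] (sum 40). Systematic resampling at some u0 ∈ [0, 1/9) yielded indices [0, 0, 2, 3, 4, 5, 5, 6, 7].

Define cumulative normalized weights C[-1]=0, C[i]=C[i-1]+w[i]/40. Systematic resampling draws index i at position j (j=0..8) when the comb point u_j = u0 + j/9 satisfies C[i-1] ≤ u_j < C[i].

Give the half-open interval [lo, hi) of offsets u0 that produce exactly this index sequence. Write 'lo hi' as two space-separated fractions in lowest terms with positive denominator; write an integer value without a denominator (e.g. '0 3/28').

C = [3/20, 1/5, 11/40, 9/20, 23/40, 7/10, 33/40, 37/40, 1]
j=0 picked index 0: u0 ∈ [0, 3/20)
j=1 picked index 0: u0 ∈ [-1/9, 7/180)
j=2 picked index 2: u0 ∈ [-1/45, 19/360)
j=3 picked index 3: u0 ∈ [-7/120, 7/60)
j=4 picked index 4: u0 ∈ [1/180, 47/360)
j=5 picked index 5: u0 ∈ [7/360, 13/90)
j=6 picked index 5: u0 ∈ [-11/120, 1/30)
j=7 picked index 6: u0 ∈ [-7/90, 17/360)
j=8 picked index 7: u0 ∈ [-23/360, 13/360)
intersection: [7/360, 1/30)

7/360 1/30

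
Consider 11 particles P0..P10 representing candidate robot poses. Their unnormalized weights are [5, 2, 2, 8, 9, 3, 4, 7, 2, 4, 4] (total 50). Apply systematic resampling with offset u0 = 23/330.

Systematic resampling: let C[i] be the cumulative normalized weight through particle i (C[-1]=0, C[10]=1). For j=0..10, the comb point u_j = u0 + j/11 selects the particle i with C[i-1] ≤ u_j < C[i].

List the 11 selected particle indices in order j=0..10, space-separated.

C = [1/10, 7/50, 9/50, 17/50, 13/25, 29/50, 33/50, 4/5, 21/25, 23/25, 1]
j=0: u_0=23/330 ∈ [0, 1/10) → index 0
j=1: u_1=53/330 ∈ [7/50, 9/50) → index 2
j=2: u_2=83/330 ∈ [9/50, 17/50) → index 3
j=3: u_3=113/330 ∈ [17/50, 13/25) → index 4
j=4: u_4=13/30 ∈ [17/50, 13/25) → index 4
j=5: u_5=173/330 ∈ [13/25, 29/50) → index 5
j=6: u_6=203/330 ∈ [29/50, 33/50) → index 6
j=7: u_7=233/330 ∈ [33/50, 4/5) → index 7
j=8: u_8=263/330 ∈ [33/50, 4/5) → index 7
j=9: u_9=293/330 ∈ [21/25, 23/25) → index 9
j=10: u_10=323/330 ∈ [23/25, 1) → index 10

0 2 3 4 4 5 6 7 7 9 10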